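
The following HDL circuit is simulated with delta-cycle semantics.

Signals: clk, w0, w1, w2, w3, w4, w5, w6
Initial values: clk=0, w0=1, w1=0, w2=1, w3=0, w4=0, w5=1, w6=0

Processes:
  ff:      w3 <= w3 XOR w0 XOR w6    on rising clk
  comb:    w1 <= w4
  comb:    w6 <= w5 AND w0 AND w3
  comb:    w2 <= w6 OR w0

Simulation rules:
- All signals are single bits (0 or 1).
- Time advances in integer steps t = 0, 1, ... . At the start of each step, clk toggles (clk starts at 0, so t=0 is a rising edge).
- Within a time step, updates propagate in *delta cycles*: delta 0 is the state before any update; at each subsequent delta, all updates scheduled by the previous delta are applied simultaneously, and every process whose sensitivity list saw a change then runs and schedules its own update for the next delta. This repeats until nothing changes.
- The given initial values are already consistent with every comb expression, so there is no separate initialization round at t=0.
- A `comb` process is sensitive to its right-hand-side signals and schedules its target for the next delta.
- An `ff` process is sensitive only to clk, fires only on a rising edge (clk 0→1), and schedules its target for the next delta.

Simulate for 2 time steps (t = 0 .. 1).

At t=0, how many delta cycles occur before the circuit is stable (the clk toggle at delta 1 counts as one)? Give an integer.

t=0 Δ0: clk=0 w5=1 w0=1 w1=0 w4=0 w3=0 w2=1 w6=0
  Δ1: clk:0→1
  Δ2: w3:0→1
  Δ3: w6:0→1
  (3Δ to stable)
t=1 Δ0: clk=1 w5=1 w0=1 w1=0 w4=0 w3=1 w2=1 w6=1
  Δ1: clk:1→0
  (1Δ to stable)

3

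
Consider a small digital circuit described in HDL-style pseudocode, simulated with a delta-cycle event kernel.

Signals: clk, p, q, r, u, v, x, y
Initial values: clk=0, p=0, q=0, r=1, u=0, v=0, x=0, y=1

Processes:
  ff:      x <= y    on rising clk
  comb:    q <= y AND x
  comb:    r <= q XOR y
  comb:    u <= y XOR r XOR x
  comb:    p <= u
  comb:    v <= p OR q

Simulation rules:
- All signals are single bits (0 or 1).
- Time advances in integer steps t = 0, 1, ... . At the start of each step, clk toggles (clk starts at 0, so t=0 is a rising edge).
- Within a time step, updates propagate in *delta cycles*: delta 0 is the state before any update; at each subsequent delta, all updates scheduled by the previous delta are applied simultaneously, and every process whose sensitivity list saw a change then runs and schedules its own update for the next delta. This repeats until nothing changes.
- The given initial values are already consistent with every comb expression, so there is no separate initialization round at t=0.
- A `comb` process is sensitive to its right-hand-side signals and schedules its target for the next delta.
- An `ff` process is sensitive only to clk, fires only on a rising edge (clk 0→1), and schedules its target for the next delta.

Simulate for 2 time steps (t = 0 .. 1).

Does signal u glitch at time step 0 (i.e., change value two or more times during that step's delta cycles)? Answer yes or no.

yes

[bits: r,q,u,p,y,x,clk,v]
t=0: Δ0=10001000 Δ1=10001010 Δ2=10001110 Δ3=11101110 Δ4=01111111 Δ5=01011111 Δ6=01001111 | 6Δ
t=1: Δ0=01001111 Δ1=01001101 | 1Δ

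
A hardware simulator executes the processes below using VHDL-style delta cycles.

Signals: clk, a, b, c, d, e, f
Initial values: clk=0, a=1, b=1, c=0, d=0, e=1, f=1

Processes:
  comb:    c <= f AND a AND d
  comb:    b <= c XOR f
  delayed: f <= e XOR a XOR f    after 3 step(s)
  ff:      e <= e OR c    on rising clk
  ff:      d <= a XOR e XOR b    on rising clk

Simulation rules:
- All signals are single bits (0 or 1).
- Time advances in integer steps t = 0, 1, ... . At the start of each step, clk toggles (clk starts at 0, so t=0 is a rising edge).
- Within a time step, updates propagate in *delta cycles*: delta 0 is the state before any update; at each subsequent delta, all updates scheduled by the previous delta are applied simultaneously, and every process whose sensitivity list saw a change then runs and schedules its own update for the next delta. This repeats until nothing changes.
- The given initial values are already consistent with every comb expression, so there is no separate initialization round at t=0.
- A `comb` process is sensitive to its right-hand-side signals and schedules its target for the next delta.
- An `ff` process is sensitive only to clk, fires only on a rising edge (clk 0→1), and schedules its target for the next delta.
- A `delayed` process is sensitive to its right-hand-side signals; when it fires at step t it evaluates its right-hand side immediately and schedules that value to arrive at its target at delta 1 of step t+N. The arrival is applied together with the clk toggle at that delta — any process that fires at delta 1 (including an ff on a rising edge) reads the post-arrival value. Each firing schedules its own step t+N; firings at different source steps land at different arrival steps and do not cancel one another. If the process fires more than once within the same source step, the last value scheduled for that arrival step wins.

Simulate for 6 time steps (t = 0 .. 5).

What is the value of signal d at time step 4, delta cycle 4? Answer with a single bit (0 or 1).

t=0 Δ0: d=0 b=1 clk=0 f=1 a=1 c=0 e=1
  Δ1: clk:0→1
  Δ2: d:0→1
  Δ3: c:0→1
  Δ4: b:1→0
  (4Δ to stable)
t=1 Δ0: d=1 b=0 clk=1 f=1 a=1 c=1 e=1
  Δ1: clk:1→0
  (1Δ to stable)
t=2 Δ0: d=1 b=0 clk=0 f=1 a=1 c=1 e=1
  Δ1: clk:0→1
  Δ2: d:1→0
  Δ3: c:1→0
  Δ4: b:0→1
  (4Δ to stable)
t=3 Δ0: d=0 b=1 clk=1 f=1 a=1 c=0 e=1
  Δ1: clk:1→0
  (1Δ to stable)
t=4 Δ0: d=0 b=1 clk=0 f=1 a=1 c=0 e=1
  Δ1: clk:0→1
  Δ2: d:0→1
  Δ3: c:0→1
  Δ4: b:1→0
  (4Δ to stable)
t=5 Δ0: d=1 b=0 clk=1 f=1 a=1 c=1 e=1
  Δ1: clk:1→0
  (1Δ to stable)

1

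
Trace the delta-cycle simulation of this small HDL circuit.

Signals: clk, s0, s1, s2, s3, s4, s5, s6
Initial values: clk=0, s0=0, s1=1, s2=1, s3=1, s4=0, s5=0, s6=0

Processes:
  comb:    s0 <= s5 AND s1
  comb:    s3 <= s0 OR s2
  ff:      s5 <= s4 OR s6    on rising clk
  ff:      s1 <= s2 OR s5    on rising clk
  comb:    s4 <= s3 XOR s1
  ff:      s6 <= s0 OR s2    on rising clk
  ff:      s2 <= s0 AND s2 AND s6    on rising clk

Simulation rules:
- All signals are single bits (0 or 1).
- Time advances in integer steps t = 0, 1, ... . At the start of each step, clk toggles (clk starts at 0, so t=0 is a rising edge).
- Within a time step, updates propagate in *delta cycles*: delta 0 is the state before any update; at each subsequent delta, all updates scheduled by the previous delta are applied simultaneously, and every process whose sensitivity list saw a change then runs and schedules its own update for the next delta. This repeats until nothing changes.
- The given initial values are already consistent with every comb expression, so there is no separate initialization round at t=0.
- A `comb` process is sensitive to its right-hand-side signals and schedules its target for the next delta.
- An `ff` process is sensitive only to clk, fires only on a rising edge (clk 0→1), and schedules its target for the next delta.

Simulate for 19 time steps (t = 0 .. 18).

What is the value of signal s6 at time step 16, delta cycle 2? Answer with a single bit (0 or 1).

0

t=0 Δ0: s6=0 s2=1 s3=1 s5=0 s0=0 s1=1 clk=0 s4=0
  Δ1: clk:0→1
  Δ2: s6:0→1, s2:1→0
  Δ3: s3:1→0
  Δ4: s4:0→1
  (4Δ to stable)
t=1 Δ0: s6=1 s2=0 s3=0 s5=0 s0=0 s1=1 clk=1 s4=1
  Δ1: clk:1→0
  (1Δ to stable)
t=2 Δ0: s6=1 s2=0 s3=0 s5=0 s0=0 s1=1 clk=0 s4=1
  Δ1: clk:0→1
  Δ2: s6:1→0, s5:0→1, s1:1→0
  Δ3: s4:1→0
  (3Δ to stable)
t=3 Δ0: s6=0 s2=0 s3=0 s5=1 s0=0 s1=0 clk=1 s4=0
  Δ1: clk:1→0
  (1Δ to stable)
t=4 Δ0: s6=0 s2=0 s3=0 s5=1 s0=0 s1=0 clk=0 s4=0
  Δ1: clk:0→1
  Δ2: s5:1→0, s1:0→1
  Δ3: s4:0→1
  (3Δ to stable)
t=5 Δ0: s6=0 s2=0 s3=0 s5=0 s0=0 s1=1 clk=1 s4=1
  Δ1: clk:1→0
  (1Δ to stable)
t=6 Δ0: s6=0 s2=0 s3=0 s5=0 s0=0 s1=1 clk=0 s4=1
  Δ1: clk:0→1
  Δ2: s5:0→1, s1:1→0
  Δ3: s4:1→0
  (3Δ to stable)
t=7 Δ0: s6=0 s2=0 s3=0 s5=1 s0=0 s1=0 clk=1 s4=0
  Δ1: clk:1→0
  (1Δ to stable)
t=8 Δ0: s6=0 s2=0 s3=0 s5=1 s0=0 s1=0 clk=0 s4=0
  Δ1: clk:0→1
  Δ2: s5:1→0, s1:0→1
  Δ3: s4:0→1
  (3Δ to stable)
t=9 Δ0: s6=0 s2=0 s3=0 s5=0 s0=0 s1=1 clk=1 s4=1
  Δ1: clk:1→0
  (1Δ to stable)
t=10 Δ0: s6=0 s2=0 s3=0 s5=0 s0=0 s1=1 clk=0 s4=1
  Δ1: clk:0→1
  Δ2: s5:0→1, s1:1→0
  Δ3: s4:1→0
  (3Δ to stable)
t=11 Δ0: s6=0 s2=0 s3=0 s5=1 s0=0 s1=0 clk=1 s4=0
  Δ1: clk:1→0
  (1Δ to stable)
t=12 Δ0: s6=0 s2=0 s3=0 s5=1 s0=0 s1=0 clk=0 s4=0
  Δ1: clk:0→1
  Δ2: s5:1→0, s1:0→1
  Δ3: s4:0→1
  (3Δ to stable)
t=13 Δ0: s6=0 s2=0 s3=0 s5=0 s0=0 s1=1 clk=1 s4=1
  Δ1: clk:1→0
  (1Δ to stable)
t=14 Δ0: s6=0 s2=0 s3=0 s5=0 s0=0 s1=1 clk=0 s4=1
  Δ1: clk:0→1
  Δ2: s5:0→1, s1:1→0
  Δ3: s4:1→0
  (3Δ to stable)
t=15 Δ0: s6=0 s2=0 s3=0 s5=1 s0=0 s1=0 clk=1 s4=0
  Δ1: clk:1→0
  (1Δ to stable)
t=16 Δ0: s6=0 s2=0 s3=0 s5=1 s0=0 s1=0 clk=0 s4=0
  Δ1: clk:0→1
  Δ2: s5:1→0, s1:0→1
  Δ3: s4:0→1
  (3Δ to stable)
t=17 Δ0: s6=0 s2=0 s3=0 s5=0 s0=0 s1=1 clk=1 s4=1
  Δ1: clk:1→0
  (1Δ to stable)
t=18 Δ0: s6=0 s2=0 s3=0 s5=0 s0=0 s1=1 clk=0 s4=1
  Δ1: clk:0→1
  Δ2: s5:0→1, s1:1→0
  Δ3: s4:1→0
  (3Δ to stable)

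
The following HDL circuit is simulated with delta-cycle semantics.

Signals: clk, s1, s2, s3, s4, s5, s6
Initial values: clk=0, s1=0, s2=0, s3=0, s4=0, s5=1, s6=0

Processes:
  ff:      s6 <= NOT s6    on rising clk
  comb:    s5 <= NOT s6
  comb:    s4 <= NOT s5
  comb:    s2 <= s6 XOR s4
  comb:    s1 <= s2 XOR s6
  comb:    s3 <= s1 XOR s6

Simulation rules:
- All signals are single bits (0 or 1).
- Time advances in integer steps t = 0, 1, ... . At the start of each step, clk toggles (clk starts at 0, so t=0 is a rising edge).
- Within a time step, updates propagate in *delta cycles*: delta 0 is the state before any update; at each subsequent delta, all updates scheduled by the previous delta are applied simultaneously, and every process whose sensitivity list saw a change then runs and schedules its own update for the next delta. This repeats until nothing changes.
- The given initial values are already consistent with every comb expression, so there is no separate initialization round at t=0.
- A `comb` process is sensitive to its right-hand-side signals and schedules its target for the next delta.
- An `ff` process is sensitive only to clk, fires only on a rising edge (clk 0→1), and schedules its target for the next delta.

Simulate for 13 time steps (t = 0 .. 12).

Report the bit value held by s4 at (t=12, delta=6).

[bits: s6,s2,clk,s5,s1,s3,s4]
t=0: Δ0=0001000 Δ1=0011000 Δ2=1011000 Δ3=1110110 Δ4=1110001 Δ5=1010011 Δ6=1010111 Δ7=1010101 | 7Δ
t=1: Δ0=1010101 Δ1=1000101 | 1Δ
t=2: Δ0=1000101 Δ1=1010101 Δ2=0010101 Δ3=0111011 Δ4=0111100 Δ5=0011110 Δ6=0011010 Δ7=0011000 | 7Δ
t=3: Δ0=0011000 Δ1=0001000 | 1Δ
t=4: Δ0=0001000 Δ1=0011000 Δ2=1011000 Δ3=1110110 Δ4=1110001 Δ5=1010011 Δ6=1010111 Δ7=1010101 | 7Δ
t=5: Δ0=1010101 Δ1=1000101 | 1Δ
t=6: Δ0=1000101 Δ1=1010101 Δ2=0010101 Δ3=0111011 Δ4=0111100 Δ5=0011110 Δ6=0011010 Δ7=0011000 | 7Δ
t=7: Δ0=0011000 Δ1=0001000 | 1Δ
t=8: Δ0=0001000 Δ1=0011000 Δ2=1011000 Δ3=1110110 Δ4=1110001 Δ5=1010011 Δ6=1010111 Δ7=1010101 | 7Δ
t=9: Δ0=1010101 Δ1=1000101 | 1Δ
t=10: Δ0=1000101 Δ1=1010101 Δ2=0010101 Δ3=0111011 Δ4=0111100 Δ5=0011110 Δ6=0011010 Δ7=0011000 | 7Δ
t=11: Δ0=0011000 Δ1=0001000 | 1Δ
t=12: Δ0=0001000 Δ1=0011000 Δ2=1011000 Δ3=1110110 Δ4=1110001 Δ5=1010011 Δ6=1010111 Δ7=1010101 | 7Δ

1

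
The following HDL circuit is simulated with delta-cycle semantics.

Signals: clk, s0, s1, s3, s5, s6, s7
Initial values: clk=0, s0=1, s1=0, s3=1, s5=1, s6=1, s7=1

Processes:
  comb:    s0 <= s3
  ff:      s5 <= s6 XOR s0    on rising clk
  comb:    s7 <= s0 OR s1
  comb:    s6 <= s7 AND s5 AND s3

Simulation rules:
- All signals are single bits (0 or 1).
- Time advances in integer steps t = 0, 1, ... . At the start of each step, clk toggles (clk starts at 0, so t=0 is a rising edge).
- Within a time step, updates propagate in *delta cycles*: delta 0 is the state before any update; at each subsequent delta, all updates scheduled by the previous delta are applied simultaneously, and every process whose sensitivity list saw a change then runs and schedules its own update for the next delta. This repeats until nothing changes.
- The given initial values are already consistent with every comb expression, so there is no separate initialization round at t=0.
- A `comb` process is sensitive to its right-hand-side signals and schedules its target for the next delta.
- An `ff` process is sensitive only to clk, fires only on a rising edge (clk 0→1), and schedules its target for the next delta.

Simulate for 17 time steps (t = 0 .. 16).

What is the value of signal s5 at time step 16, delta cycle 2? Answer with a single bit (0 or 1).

0

t0.Δ0 s7=1 s0=1 clk=0 s3=1 s5=1 s6=1 s1=0
t0.Δ1 s7=1 s0=1 clk=1 s3=1 s5=1 s6=1 s1=0
t0.Δ2 s7=1 s0=1 clk=1 s3=1 s5=0 s6=1 s1=0
t0.Δ3 s7=1 s0=1 clk=1 s3=1 s5=0 s6=0 s1=0
t1.Δ0 s7=1 s0=1 clk=1 s3=1 s5=0 s6=0 s1=0
t1.Δ1 s7=1 s0=1 clk=0 s3=1 s5=0 s6=0 s1=0
t2.Δ0 s7=1 s0=1 clk=0 s3=1 s5=0 s6=0 s1=0
t2.Δ1 s7=1 s0=1 clk=1 s3=1 s5=0 s6=0 s1=0
t2.Δ2 s7=1 s0=1 clk=1 s3=1 s5=1 s6=0 s1=0
t2.Δ3 s7=1 s0=1 clk=1 s3=1 s5=1 s6=1 s1=0
t3.Δ0 s7=1 s0=1 clk=1 s3=1 s5=1 s6=1 s1=0
t3.Δ1 s7=1 s0=1 clk=0 s3=1 s5=1 s6=1 s1=0
t4.Δ0 s7=1 s0=1 clk=0 s3=1 s5=1 s6=1 s1=0
t4.Δ1 s7=1 s0=1 clk=1 s3=1 s5=1 s6=1 s1=0
t4.Δ2 s7=1 s0=1 clk=1 s3=1 s5=0 s6=1 s1=0
t4.Δ3 s7=1 s0=1 clk=1 s3=1 s5=0 s6=0 s1=0
t5.Δ0 s7=1 s0=1 clk=1 s3=1 s5=0 s6=0 s1=0
t5.Δ1 s7=1 s0=1 clk=0 s3=1 s5=0 s6=0 s1=0
t6.Δ0 s7=1 s0=1 clk=0 s3=1 s5=0 s6=0 s1=0
t6.Δ1 s7=1 s0=1 clk=1 s3=1 s5=0 s6=0 s1=0
t6.Δ2 s7=1 s0=1 clk=1 s3=1 s5=1 s6=0 s1=0
t6.Δ3 s7=1 s0=1 clk=1 s3=1 s5=1 s6=1 s1=0
t7.Δ0 s7=1 s0=1 clk=1 s3=1 s5=1 s6=1 s1=0
t7.Δ1 s7=1 s0=1 clk=0 s3=1 s5=1 s6=1 s1=0
t8.Δ0 s7=1 s0=1 clk=0 s3=1 s5=1 s6=1 s1=0
t8.Δ1 s7=1 s0=1 clk=1 s3=1 s5=1 s6=1 s1=0
t8.Δ2 s7=1 s0=1 clk=1 s3=1 s5=0 s6=1 s1=0
t8.Δ3 s7=1 s0=1 clk=1 s3=1 s5=0 s6=0 s1=0
t9.Δ0 s7=1 s0=1 clk=1 s3=1 s5=0 s6=0 s1=0
t9.Δ1 s7=1 s0=1 clk=0 s3=1 s5=0 s6=0 s1=0
t10.Δ0 s7=1 s0=1 clk=0 s3=1 s5=0 s6=0 s1=0
t10.Δ1 s7=1 s0=1 clk=1 s3=1 s5=0 s6=0 s1=0
t10.Δ2 s7=1 s0=1 clk=1 s3=1 s5=1 s6=0 s1=0
t10.Δ3 s7=1 s0=1 clk=1 s3=1 s5=1 s6=1 s1=0
t11.Δ0 s7=1 s0=1 clk=1 s3=1 s5=1 s6=1 s1=0
t11.Δ1 s7=1 s0=1 clk=0 s3=1 s5=1 s6=1 s1=0
t12.Δ0 s7=1 s0=1 clk=0 s3=1 s5=1 s6=1 s1=0
t12.Δ1 s7=1 s0=1 clk=1 s3=1 s5=1 s6=1 s1=0
t12.Δ2 s7=1 s0=1 clk=1 s3=1 s5=0 s6=1 s1=0
t12.Δ3 s7=1 s0=1 clk=1 s3=1 s5=0 s6=0 s1=0
t13.Δ0 s7=1 s0=1 clk=1 s3=1 s5=0 s6=0 s1=0
t13.Δ1 s7=1 s0=1 clk=0 s3=1 s5=0 s6=0 s1=0
t14.Δ0 s7=1 s0=1 clk=0 s3=1 s5=0 s6=0 s1=0
t14.Δ1 s7=1 s0=1 clk=1 s3=1 s5=0 s6=0 s1=0
t14.Δ2 s7=1 s0=1 clk=1 s3=1 s5=1 s6=0 s1=0
t14.Δ3 s7=1 s0=1 clk=1 s3=1 s5=1 s6=1 s1=0
t15.Δ0 s7=1 s0=1 clk=1 s3=1 s5=1 s6=1 s1=0
t15.Δ1 s7=1 s0=1 clk=0 s3=1 s5=1 s6=1 s1=0
t16.Δ0 s7=1 s0=1 clk=0 s3=1 s5=1 s6=1 s1=0
t16.Δ1 s7=1 s0=1 clk=1 s3=1 s5=1 s6=1 s1=0
t16.Δ2 s7=1 s0=1 clk=1 s3=1 s5=0 s6=1 s1=0
t16.Δ3 s7=1 s0=1 clk=1 s3=1 s5=0 s6=0 s1=0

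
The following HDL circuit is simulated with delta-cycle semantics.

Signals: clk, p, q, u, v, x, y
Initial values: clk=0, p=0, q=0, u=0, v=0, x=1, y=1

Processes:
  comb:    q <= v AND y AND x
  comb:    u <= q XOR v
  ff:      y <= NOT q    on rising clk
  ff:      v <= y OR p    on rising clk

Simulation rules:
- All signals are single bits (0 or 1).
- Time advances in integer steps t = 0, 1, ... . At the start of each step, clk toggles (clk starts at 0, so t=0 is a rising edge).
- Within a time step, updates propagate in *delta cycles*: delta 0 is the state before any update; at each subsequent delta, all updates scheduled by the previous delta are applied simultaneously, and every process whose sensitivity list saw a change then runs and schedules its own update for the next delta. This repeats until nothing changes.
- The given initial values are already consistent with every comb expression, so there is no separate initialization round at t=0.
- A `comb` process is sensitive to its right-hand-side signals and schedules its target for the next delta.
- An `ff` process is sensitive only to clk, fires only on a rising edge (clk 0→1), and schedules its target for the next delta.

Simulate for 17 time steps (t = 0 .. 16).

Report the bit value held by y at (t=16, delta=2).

t=0 Δ0: q=0 v=0 u=0 y=1 clk=0 x=1 p=0
  Δ1: clk:0→1
  Δ2: v:0→1
  Δ3: q:0→1, u:0→1
  Δ4: u:1→0
  (4Δ to stable)
t=1 Δ0: q=1 v=1 u=0 y=1 clk=1 x=1 p=0
  Δ1: clk:1→0
  (1Δ to stable)
t=2 Δ0: q=1 v=1 u=0 y=1 clk=0 x=1 p=0
  Δ1: clk:0→1
  Δ2: y:1→0
  Δ3: q:1→0
  Δ4: u:0→1
  (4Δ to stable)
t=3 Δ0: q=0 v=1 u=1 y=0 clk=1 x=1 p=0
  Δ1: clk:1→0
  (1Δ to stable)
t=4 Δ0: q=0 v=1 u=1 y=0 clk=0 x=1 p=0
  Δ1: clk:0→1
  Δ2: v:1→0, y:0→1
  Δ3: u:1→0
  (3Δ to stable)
t=5 Δ0: q=0 v=0 u=0 y=1 clk=1 x=1 p=0
  Δ1: clk:1→0
  (1Δ to stable)
t=6 Δ0: q=0 v=0 u=0 y=1 clk=0 x=1 p=0
  Δ1: clk:0→1
  Δ2: v:0→1
  Δ3: q:0→1, u:0→1
  Δ4: u:1→0
  (4Δ to stable)
t=7 Δ0: q=1 v=1 u=0 y=1 clk=1 x=1 p=0
  Δ1: clk:1→0
  (1Δ to stable)
t=8 Δ0: q=1 v=1 u=0 y=1 clk=0 x=1 p=0
  Δ1: clk:0→1
  Δ2: y:1→0
  Δ3: q:1→0
  Δ4: u:0→1
  (4Δ to stable)
t=9 Δ0: q=0 v=1 u=1 y=0 clk=1 x=1 p=0
  Δ1: clk:1→0
  (1Δ to stable)
t=10 Δ0: q=0 v=1 u=1 y=0 clk=0 x=1 p=0
  Δ1: clk:0→1
  Δ2: v:1→0, y:0→1
  Δ3: u:1→0
  (3Δ to stable)
t=11 Δ0: q=0 v=0 u=0 y=1 clk=1 x=1 p=0
  Δ1: clk:1→0
  (1Δ to stable)
t=12 Δ0: q=0 v=0 u=0 y=1 clk=0 x=1 p=0
  Δ1: clk:0→1
  Δ2: v:0→1
  Δ3: q:0→1, u:0→1
  Δ4: u:1→0
  (4Δ to stable)
t=13 Δ0: q=1 v=1 u=0 y=1 clk=1 x=1 p=0
  Δ1: clk:1→0
  (1Δ to stable)
t=14 Δ0: q=1 v=1 u=0 y=1 clk=0 x=1 p=0
  Δ1: clk:0→1
  Δ2: y:1→0
  Δ3: q:1→0
  Δ4: u:0→1
  (4Δ to stable)
t=15 Δ0: q=0 v=1 u=1 y=0 clk=1 x=1 p=0
  Δ1: clk:1→0
  (1Δ to stable)
t=16 Δ0: q=0 v=1 u=1 y=0 clk=0 x=1 p=0
  Δ1: clk:0→1
  Δ2: v:1→0, y:0→1
  Δ3: u:1→0
  (3Δ to stable)

1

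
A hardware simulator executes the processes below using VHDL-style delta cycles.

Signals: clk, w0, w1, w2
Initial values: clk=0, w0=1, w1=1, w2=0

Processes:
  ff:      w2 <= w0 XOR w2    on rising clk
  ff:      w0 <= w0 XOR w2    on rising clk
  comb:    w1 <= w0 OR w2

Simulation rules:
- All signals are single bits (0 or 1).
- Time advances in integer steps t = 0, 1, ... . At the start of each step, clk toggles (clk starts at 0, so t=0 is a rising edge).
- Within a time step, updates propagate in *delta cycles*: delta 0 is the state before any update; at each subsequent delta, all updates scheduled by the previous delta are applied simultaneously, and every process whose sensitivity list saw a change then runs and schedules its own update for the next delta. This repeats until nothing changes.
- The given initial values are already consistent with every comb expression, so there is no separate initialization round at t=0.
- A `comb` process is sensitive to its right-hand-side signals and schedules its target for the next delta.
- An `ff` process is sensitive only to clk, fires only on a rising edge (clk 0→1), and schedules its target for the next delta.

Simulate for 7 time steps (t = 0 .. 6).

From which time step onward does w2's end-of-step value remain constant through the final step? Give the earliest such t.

t=0 Δ0: clk=0 w0=1 w1=1 w2=0
  Δ1: clk:0→1
  Δ2: w2:0→1
  (2Δ to stable)
t=1 Δ0: clk=1 w0=1 w1=1 w2=1
  Δ1: clk:1→0
  (1Δ to stable)
t=2 Δ0: clk=0 w0=1 w1=1 w2=1
  Δ1: clk:0→1
  Δ2: w0:1→0, w2:1→0
  Δ3: w1:1→0
  (3Δ to stable)
t=3 Δ0: clk=1 w0=0 w1=0 w2=0
  Δ1: clk:1→0
  (1Δ to stable)
t=4 Δ0: clk=0 w0=0 w1=0 w2=0
  Δ1: clk:0→1
  (1Δ to stable)
t=5 Δ0: clk=1 w0=0 w1=0 w2=0
  Δ1: clk:1→0
  (1Δ to stable)
t=6 Δ0: clk=0 w0=0 w1=0 w2=0
  Δ1: clk:0→1
  (1Δ to stable)

2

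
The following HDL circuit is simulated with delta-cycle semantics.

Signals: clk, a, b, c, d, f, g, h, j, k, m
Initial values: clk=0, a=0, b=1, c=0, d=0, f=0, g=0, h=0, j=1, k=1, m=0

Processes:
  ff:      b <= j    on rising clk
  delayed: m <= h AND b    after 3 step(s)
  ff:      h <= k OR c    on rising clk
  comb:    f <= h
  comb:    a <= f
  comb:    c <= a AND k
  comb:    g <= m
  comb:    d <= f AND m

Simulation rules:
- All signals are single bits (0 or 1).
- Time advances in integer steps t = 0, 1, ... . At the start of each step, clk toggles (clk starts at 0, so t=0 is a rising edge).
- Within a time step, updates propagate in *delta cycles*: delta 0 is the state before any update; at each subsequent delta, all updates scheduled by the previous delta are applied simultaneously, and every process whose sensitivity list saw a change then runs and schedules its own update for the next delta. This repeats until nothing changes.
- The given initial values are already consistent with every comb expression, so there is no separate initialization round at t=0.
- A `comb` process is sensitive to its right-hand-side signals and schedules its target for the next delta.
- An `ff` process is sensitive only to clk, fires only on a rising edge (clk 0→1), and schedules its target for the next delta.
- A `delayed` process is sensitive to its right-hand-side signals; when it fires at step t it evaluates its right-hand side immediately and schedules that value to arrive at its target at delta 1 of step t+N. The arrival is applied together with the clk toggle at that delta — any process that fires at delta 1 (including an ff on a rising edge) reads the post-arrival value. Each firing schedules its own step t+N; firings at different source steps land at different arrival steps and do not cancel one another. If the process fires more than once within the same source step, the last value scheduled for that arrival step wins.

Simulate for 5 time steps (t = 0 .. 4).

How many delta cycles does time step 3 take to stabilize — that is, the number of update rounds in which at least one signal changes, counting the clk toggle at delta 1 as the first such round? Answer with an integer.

2

t0.Δ0 f=0 clk=0 k=1 d=0 b=1 a=0 h=0 c=0 m=0 j=1 g=0
t0.Δ1 f=0 clk=1 k=1 d=0 b=1 a=0 h=0 c=0 m=0 j=1 g=0
t0.Δ2 f=0 clk=1 k=1 d=0 b=1 a=0 h=1 c=0 m=0 j=1 g=0
t0.Δ3 f=1 clk=1 k=1 d=0 b=1 a=0 h=1 c=0 m=0 j=1 g=0
t0.Δ4 f=1 clk=1 k=1 d=0 b=1 a=1 h=1 c=0 m=0 j=1 g=0
t0.Δ5 f=1 clk=1 k=1 d=0 b=1 a=1 h=1 c=1 m=0 j=1 g=0
t1.Δ0 f=1 clk=1 k=1 d=0 b=1 a=1 h=1 c=1 m=0 j=1 g=0
t1.Δ1 f=1 clk=0 k=1 d=0 b=1 a=1 h=1 c=1 m=0 j=1 g=0
t2.Δ0 f=1 clk=0 k=1 d=0 b=1 a=1 h=1 c=1 m=0 j=1 g=0
t2.Δ1 f=1 clk=1 k=1 d=0 b=1 a=1 h=1 c=1 m=0 j=1 g=0
t3.Δ0 f=1 clk=1 k=1 d=0 b=1 a=1 h=1 c=1 m=0 j=1 g=0
t3.Δ1 f=1 clk=0 k=1 d=0 b=1 a=1 h=1 c=1 m=1 j=1 g=0
t3.Δ2 f=1 clk=0 k=1 d=1 b=1 a=1 h=1 c=1 m=1 j=1 g=1
t4.Δ0 f=1 clk=0 k=1 d=1 b=1 a=1 h=1 c=1 m=1 j=1 g=1
t4.Δ1 f=1 clk=1 k=1 d=1 b=1 a=1 h=1 c=1 m=1 j=1 g=1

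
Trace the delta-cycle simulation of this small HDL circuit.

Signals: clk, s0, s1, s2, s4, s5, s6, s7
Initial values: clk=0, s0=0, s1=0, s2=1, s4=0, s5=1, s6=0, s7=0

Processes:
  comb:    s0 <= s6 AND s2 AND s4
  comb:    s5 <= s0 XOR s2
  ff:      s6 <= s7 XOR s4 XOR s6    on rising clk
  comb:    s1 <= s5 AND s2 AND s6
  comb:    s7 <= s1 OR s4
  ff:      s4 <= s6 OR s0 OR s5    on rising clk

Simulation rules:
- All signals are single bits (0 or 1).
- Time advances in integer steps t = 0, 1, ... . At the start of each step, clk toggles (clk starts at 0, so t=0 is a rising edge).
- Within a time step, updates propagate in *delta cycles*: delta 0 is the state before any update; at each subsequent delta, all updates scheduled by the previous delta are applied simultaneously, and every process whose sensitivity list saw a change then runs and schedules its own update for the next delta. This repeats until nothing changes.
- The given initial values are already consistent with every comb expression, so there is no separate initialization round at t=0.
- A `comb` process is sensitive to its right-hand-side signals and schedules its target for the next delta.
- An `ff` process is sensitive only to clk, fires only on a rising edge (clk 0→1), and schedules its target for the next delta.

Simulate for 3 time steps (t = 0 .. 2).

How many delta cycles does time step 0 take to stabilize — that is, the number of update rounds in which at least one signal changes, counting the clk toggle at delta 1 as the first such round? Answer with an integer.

t0.Δ0 s0=0 s7=0 s6=0 s2=1 s1=0 s4=0 s5=1 clk=0
t0.Δ1 s0=0 s7=0 s6=0 s2=1 s1=0 s4=0 s5=1 clk=1
t0.Δ2 s0=0 s7=0 s6=0 s2=1 s1=0 s4=1 s5=1 clk=1
t0.Δ3 s0=0 s7=1 s6=0 s2=1 s1=0 s4=1 s5=1 clk=1
t1.Δ0 s0=0 s7=1 s6=0 s2=1 s1=0 s4=1 s5=1 clk=1
t1.Δ1 s0=0 s7=1 s6=0 s2=1 s1=0 s4=1 s5=1 clk=0
t2.Δ0 s0=0 s7=1 s6=0 s2=1 s1=0 s4=1 s5=1 clk=0
t2.Δ1 s0=0 s7=1 s6=0 s2=1 s1=0 s4=1 s5=1 clk=1

3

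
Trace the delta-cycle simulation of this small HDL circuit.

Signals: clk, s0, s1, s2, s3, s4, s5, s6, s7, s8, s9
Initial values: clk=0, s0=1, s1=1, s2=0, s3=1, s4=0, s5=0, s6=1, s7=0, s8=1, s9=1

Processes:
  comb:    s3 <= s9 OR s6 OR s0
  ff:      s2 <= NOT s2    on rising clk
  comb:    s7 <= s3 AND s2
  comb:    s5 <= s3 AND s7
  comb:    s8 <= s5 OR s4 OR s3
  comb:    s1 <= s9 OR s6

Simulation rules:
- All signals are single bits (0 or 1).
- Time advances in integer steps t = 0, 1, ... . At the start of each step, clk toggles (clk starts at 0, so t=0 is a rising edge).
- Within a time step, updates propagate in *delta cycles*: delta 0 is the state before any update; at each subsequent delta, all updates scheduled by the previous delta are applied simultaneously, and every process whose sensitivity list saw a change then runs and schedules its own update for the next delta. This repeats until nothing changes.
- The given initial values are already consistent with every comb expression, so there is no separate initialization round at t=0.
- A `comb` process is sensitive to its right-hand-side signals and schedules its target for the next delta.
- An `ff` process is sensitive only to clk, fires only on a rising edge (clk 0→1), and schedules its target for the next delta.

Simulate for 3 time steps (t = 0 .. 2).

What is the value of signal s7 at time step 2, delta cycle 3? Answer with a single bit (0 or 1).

t=0 Δ0: s9=1 s2=0 s4=0 s0=1 s5=0 clk=0 s3=1 s6=1 s1=1 s8=1 s7=0
  Δ1: clk:0→1
  Δ2: s2:0→1
  Δ3: s7:0→1
  Δ4: s5:0→1
  (4Δ to stable)
t=1 Δ0: s9=1 s2=1 s4=0 s0=1 s5=1 clk=1 s3=1 s6=1 s1=1 s8=1 s7=1
  Δ1: clk:1→0
  (1Δ to stable)
t=2 Δ0: s9=1 s2=1 s4=0 s0=1 s5=1 clk=0 s3=1 s6=1 s1=1 s8=1 s7=1
  Δ1: clk:0→1
  Δ2: s2:1→0
  Δ3: s7:1→0
  Δ4: s5:1→0
  (4Δ to stable)

0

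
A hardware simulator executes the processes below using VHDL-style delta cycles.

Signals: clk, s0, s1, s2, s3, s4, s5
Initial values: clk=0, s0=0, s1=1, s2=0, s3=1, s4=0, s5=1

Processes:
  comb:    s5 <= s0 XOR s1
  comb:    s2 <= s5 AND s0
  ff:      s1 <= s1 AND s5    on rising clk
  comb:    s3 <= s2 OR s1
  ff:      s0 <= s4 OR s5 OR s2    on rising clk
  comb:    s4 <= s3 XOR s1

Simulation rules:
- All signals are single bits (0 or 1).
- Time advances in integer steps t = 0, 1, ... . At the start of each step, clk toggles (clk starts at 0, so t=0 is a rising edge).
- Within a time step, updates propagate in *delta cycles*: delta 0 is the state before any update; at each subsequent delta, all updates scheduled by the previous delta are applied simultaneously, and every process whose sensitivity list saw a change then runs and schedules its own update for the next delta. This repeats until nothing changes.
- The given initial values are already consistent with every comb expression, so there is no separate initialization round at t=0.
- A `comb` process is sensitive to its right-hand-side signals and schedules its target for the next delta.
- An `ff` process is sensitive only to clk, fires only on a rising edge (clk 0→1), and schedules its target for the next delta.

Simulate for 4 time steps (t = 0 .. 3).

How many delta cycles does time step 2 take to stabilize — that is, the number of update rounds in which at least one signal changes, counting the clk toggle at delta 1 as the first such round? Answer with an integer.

4

t0.Δ0 s0=0 s2=0 s5=1 clk=0 s3=1 s1=1 s4=0
t0.Δ1 s0=0 s2=0 s5=1 clk=1 s3=1 s1=1 s4=0
t0.Δ2 s0=1 s2=0 s5=1 clk=1 s3=1 s1=1 s4=0
t0.Δ3 s0=1 s2=1 s5=0 clk=1 s3=1 s1=1 s4=0
t0.Δ4 s0=1 s2=0 s5=0 clk=1 s3=1 s1=1 s4=0
t1.Δ0 s0=1 s2=0 s5=0 clk=1 s3=1 s1=1 s4=0
t1.Δ1 s0=1 s2=0 s5=0 clk=0 s3=1 s1=1 s4=0
t2.Δ0 s0=1 s2=0 s5=0 clk=0 s3=1 s1=1 s4=0
t2.Δ1 s0=1 s2=0 s5=0 clk=1 s3=1 s1=1 s4=0
t2.Δ2 s0=0 s2=0 s5=0 clk=1 s3=1 s1=0 s4=0
t2.Δ3 s0=0 s2=0 s5=0 clk=1 s3=0 s1=0 s4=1
t2.Δ4 s0=0 s2=0 s5=0 clk=1 s3=0 s1=0 s4=0
t3.Δ0 s0=0 s2=0 s5=0 clk=1 s3=0 s1=0 s4=0
t3.Δ1 s0=0 s2=0 s5=0 clk=0 s3=0 s1=0 s4=0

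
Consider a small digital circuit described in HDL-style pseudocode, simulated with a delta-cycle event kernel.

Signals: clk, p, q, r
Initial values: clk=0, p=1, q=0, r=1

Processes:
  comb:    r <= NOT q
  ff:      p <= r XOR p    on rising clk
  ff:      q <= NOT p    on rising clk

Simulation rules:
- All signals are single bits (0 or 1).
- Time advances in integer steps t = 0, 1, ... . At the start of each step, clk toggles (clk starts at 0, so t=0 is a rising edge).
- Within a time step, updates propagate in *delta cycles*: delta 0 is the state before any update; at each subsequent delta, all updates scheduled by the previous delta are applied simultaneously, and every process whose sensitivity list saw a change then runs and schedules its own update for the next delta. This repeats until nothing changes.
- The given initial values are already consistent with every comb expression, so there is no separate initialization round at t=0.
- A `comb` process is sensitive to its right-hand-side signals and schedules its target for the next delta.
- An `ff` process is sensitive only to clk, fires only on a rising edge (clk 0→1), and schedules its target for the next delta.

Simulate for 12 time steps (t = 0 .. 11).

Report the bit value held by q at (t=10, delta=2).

0

t0.Δ0 q=0 clk=0 r=1 p=1
t0.Δ1 q=0 clk=1 r=1 p=1
t0.Δ2 q=0 clk=1 r=1 p=0
t1.Δ0 q=0 clk=1 r=1 p=0
t1.Δ1 q=0 clk=0 r=1 p=0
t2.Δ0 q=0 clk=0 r=1 p=0
t2.Δ1 q=0 clk=1 r=1 p=0
t2.Δ2 q=1 clk=1 r=1 p=1
t2.Δ3 q=1 clk=1 r=0 p=1
t3.Δ0 q=1 clk=1 r=0 p=1
t3.Δ1 q=1 clk=0 r=0 p=1
t4.Δ0 q=1 clk=0 r=0 p=1
t4.Δ1 q=1 clk=1 r=0 p=1
t4.Δ2 q=0 clk=1 r=0 p=1
t4.Δ3 q=0 clk=1 r=1 p=1
t5.Δ0 q=0 clk=1 r=1 p=1
t5.Δ1 q=0 clk=0 r=1 p=1
t6.Δ0 q=0 clk=0 r=1 p=1
t6.Δ1 q=0 clk=1 r=1 p=1
t6.Δ2 q=0 clk=1 r=1 p=0
t7.Δ0 q=0 clk=1 r=1 p=0
t7.Δ1 q=0 clk=0 r=1 p=0
t8.Δ0 q=0 clk=0 r=1 p=0
t8.Δ1 q=0 clk=1 r=1 p=0
t8.Δ2 q=1 clk=1 r=1 p=1
t8.Δ3 q=1 clk=1 r=0 p=1
t9.Δ0 q=1 clk=1 r=0 p=1
t9.Δ1 q=1 clk=0 r=0 p=1
t10.Δ0 q=1 clk=0 r=0 p=1
t10.Δ1 q=1 clk=1 r=0 p=1
t10.Δ2 q=0 clk=1 r=0 p=1
t10.Δ3 q=0 clk=1 r=1 p=1
t11.Δ0 q=0 clk=1 r=1 p=1
t11.Δ1 q=0 clk=0 r=1 p=1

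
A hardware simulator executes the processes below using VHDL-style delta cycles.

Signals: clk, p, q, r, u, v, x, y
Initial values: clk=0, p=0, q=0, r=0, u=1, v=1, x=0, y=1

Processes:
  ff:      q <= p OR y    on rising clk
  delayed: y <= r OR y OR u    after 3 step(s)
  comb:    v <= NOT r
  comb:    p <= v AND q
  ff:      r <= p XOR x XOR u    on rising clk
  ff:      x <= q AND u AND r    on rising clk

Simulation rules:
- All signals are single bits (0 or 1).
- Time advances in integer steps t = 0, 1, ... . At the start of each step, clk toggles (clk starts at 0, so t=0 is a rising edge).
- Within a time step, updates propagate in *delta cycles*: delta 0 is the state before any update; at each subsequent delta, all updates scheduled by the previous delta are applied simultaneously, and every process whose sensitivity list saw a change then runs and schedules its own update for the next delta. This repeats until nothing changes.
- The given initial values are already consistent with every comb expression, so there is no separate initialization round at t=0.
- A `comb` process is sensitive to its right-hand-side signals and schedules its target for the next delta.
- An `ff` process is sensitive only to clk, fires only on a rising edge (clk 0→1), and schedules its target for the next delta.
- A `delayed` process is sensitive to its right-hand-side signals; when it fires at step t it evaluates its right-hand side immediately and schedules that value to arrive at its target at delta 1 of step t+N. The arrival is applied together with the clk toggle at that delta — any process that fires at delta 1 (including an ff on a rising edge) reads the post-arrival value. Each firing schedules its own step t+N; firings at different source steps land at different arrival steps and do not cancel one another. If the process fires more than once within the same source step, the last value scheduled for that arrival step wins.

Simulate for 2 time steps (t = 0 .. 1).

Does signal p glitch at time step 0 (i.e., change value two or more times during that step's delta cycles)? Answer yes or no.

yes

t0.Δ0 clk=0 p=0 q=0 r=0 u=1 y=1 v=1 x=0
t0.Δ1 clk=1 p=0 q=0 r=0 u=1 y=1 v=1 x=0
t0.Δ2 clk=1 p=0 q=1 r=1 u=1 y=1 v=1 x=0
t0.Δ3 clk=1 p=1 q=1 r=1 u=1 y=1 v=0 x=0
t0.Δ4 clk=1 p=0 q=1 r=1 u=1 y=1 v=0 x=0
t1.Δ0 clk=1 p=0 q=1 r=1 u=1 y=1 v=0 x=0
t1.Δ1 clk=0 p=0 q=1 r=1 u=1 y=1 v=0 x=0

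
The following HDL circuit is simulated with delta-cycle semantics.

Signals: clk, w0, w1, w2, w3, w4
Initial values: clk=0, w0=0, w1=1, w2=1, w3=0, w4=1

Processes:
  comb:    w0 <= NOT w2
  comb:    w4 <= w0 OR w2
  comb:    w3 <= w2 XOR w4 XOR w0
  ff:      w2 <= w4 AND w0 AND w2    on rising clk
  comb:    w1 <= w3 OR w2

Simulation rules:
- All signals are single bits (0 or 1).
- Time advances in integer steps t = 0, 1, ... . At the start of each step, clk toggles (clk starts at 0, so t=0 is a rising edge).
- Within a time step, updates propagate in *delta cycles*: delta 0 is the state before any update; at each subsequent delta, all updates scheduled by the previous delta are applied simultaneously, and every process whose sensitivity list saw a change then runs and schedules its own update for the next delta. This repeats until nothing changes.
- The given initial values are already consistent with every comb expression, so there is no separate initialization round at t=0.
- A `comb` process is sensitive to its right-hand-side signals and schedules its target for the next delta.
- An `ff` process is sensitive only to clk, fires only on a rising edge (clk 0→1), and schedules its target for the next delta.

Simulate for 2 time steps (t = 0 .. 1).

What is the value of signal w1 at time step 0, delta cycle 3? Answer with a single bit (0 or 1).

t0.Δ0 w1=1 w3=0 w4=1 w0=0 clk=0 w2=1
t0.Δ1 w1=1 w3=0 w4=1 w0=0 clk=1 w2=1
t0.Δ2 w1=1 w3=0 w4=1 w0=0 clk=1 w2=0
t0.Δ3 w1=0 w3=1 w4=0 w0=1 clk=1 w2=0
t0.Δ4 w1=1 w3=1 w4=1 w0=1 clk=1 w2=0
t0.Δ5 w1=1 w3=0 w4=1 w0=1 clk=1 w2=0
t0.Δ6 w1=0 w3=0 w4=1 w0=1 clk=1 w2=0
t1.Δ0 w1=0 w3=0 w4=1 w0=1 clk=1 w2=0
t1.Δ1 w1=0 w3=0 w4=1 w0=1 clk=0 w2=0

0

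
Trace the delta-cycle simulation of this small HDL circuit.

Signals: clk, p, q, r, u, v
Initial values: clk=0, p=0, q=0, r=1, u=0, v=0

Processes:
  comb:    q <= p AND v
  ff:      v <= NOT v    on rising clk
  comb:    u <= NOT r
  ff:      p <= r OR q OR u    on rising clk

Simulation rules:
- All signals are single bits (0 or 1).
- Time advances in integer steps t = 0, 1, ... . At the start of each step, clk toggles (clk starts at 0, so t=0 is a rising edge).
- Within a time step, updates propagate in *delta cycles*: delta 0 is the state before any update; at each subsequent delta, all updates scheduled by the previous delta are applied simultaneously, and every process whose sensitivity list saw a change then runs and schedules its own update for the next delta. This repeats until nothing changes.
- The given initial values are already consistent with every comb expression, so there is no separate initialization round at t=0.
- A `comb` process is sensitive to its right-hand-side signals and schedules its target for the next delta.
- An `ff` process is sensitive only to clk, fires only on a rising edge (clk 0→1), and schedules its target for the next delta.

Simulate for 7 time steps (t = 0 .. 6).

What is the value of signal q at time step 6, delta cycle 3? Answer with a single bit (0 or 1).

0

t=0 Δ0: r=1 u=0 clk=0 v=0 q=0 p=0
  Δ1: clk:0→1
  Δ2: v:0→1, p:0→1
  Δ3: q:0→1
  (3Δ to stable)
t=1 Δ0: r=1 u=0 clk=1 v=1 q=1 p=1
  Δ1: clk:1→0
  (1Δ to stable)
t=2 Δ0: r=1 u=0 clk=0 v=1 q=1 p=1
  Δ1: clk:0→1
  Δ2: v:1→0
  Δ3: q:1→0
  (3Δ to stable)
t=3 Δ0: r=1 u=0 clk=1 v=0 q=0 p=1
  Δ1: clk:1→0
  (1Δ to stable)
t=4 Δ0: r=1 u=0 clk=0 v=0 q=0 p=1
  Δ1: clk:0→1
  Δ2: v:0→1
  Δ3: q:0→1
  (3Δ to stable)
t=5 Δ0: r=1 u=0 clk=1 v=1 q=1 p=1
  Δ1: clk:1→0
  (1Δ to stable)
t=6 Δ0: r=1 u=0 clk=0 v=1 q=1 p=1
  Δ1: clk:0→1
  Δ2: v:1→0
  Δ3: q:1→0
  (3Δ to stable)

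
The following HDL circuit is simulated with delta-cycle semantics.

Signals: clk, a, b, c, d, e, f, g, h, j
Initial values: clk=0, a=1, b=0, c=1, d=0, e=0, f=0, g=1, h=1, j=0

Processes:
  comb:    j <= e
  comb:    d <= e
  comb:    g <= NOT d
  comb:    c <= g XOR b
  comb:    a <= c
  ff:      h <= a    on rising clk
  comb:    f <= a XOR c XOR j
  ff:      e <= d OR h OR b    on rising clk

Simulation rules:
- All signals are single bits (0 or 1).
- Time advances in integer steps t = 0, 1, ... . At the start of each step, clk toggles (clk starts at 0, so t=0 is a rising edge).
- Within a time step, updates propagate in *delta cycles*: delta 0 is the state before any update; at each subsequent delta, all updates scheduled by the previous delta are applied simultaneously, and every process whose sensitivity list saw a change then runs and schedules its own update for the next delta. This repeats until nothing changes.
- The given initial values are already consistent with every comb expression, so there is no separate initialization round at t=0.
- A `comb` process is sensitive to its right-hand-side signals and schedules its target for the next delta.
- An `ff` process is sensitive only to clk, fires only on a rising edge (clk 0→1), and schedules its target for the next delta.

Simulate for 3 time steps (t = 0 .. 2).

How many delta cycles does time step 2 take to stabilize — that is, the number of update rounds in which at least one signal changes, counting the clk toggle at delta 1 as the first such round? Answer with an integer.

2

[bits: d,clk,g,f,h,j,c,b,a,e]
t=0: Δ0=0010101010 Δ1=0110101010 Δ2=0110101011 Δ3=1110111011 Δ4=1101111011 Δ5=1101110011 Δ6=1100110001 Δ7=1101110001 | 7Δ
t=1: Δ0=1101110001 Δ1=1001110001 | 1Δ
t=2: Δ0=1001110001 Δ1=1101110001 Δ2=1101010001 | 2Δ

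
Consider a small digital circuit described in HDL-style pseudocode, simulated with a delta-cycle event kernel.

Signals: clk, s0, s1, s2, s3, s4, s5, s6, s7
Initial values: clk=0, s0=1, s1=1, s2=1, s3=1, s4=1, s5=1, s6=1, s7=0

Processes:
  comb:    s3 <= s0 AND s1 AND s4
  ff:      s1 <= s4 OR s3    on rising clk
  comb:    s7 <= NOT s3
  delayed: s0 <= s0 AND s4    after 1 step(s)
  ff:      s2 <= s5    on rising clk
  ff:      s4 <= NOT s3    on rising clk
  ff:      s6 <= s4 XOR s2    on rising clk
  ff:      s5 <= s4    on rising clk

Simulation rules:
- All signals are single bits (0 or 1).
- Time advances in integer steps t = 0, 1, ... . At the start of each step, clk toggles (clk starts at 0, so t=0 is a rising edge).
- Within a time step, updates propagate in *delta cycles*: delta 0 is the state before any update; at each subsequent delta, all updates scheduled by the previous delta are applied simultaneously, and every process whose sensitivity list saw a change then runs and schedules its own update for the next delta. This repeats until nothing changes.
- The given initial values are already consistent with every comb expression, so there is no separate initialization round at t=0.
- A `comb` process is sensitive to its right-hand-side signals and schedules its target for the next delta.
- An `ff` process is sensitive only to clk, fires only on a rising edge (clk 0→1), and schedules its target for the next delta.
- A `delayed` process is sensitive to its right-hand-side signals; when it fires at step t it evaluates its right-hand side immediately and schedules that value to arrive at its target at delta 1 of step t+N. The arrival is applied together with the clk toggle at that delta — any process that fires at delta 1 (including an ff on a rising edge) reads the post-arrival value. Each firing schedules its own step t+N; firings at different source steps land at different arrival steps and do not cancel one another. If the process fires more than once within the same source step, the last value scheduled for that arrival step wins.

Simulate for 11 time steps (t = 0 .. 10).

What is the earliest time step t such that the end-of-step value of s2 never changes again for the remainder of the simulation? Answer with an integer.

6

t0.Δ0 s3=1 s6=1 s4=1 clk=0 s1=1 s5=1 s0=1 s7=0 s2=1
t0.Δ1 s3=1 s6=1 s4=1 clk=1 s1=1 s5=1 s0=1 s7=0 s2=1
t0.Δ2 s3=1 s6=0 s4=0 clk=1 s1=1 s5=1 s0=1 s7=0 s2=1
t0.Δ3 s3=0 s6=0 s4=0 clk=1 s1=1 s5=1 s0=1 s7=0 s2=1
t0.Δ4 s3=0 s6=0 s4=0 clk=1 s1=1 s5=1 s0=1 s7=1 s2=1
t1.Δ0 s3=0 s6=0 s4=0 clk=1 s1=1 s5=1 s0=1 s7=1 s2=1
t1.Δ1 s3=0 s6=0 s4=0 clk=0 s1=1 s5=1 s0=0 s7=1 s2=1
t2.Δ0 s3=0 s6=0 s4=0 clk=0 s1=1 s5=1 s0=0 s7=1 s2=1
t2.Δ1 s3=0 s6=0 s4=0 clk=1 s1=1 s5=1 s0=0 s7=1 s2=1
t2.Δ2 s3=0 s6=1 s4=1 clk=1 s1=0 s5=0 s0=0 s7=1 s2=1
t3.Δ0 s3=0 s6=1 s4=1 clk=1 s1=0 s5=0 s0=0 s7=1 s2=1
t3.Δ1 s3=0 s6=1 s4=1 clk=0 s1=0 s5=0 s0=0 s7=1 s2=1
t4.Δ0 s3=0 s6=1 s4=1 clk=0 s1=0 s5=0 s0=0 s7=1 s2=1
t4.Δ1 s3=0 s6=1 s4=1 clk=1 s1=0 s5=0 s0=0 s7=1 s2=1
t4.Δ2 s3=0 s6=0 s4=1 clk=1 s1=1 s5=1 s0=0 s7=1 s2=0
t5.Δ0 s3=0 s6=0 s4=1 clk=1 s1=1 s5=1 s0=0 s7=1 s2=0
t5.Δ1 s3=0 s6=0 s4=1 clk=0 s1=1 s5=1 s0=0 s7=1 s2=0
t6.Δ0 s3=0 s6=0 s4=1 clk=0 s1=1 s5=1 s0=0 s7=1 s2=0
t6.Δ1 s3=0 s6=0 s4=1 clk=1 s1=1 s5=1 s0=0 s7=1 s2=0
t6.Δ2 s3=0 s6=1 s4=1 clk=1 s1=1 s5=1 s0=0 s7=1 s2=1
t7.Δ0 s3=0 s6=1 s4=1 clk=1 s1=1 s5=1 s0=0 s7=1 s2=1
t7.Δ1 s3=0 s6=1 s4=1 clk=0 s1=1 s5=1 s0=0 s7=1 s2=1
t8.Δ0 s3=0 s6=1 s4=1 clk=0 s1=1 s5=1 s0=0 s7=1 s2=1
t8.Δ1 s3=0 s6=1 s4=1 clk=1 s1=1 s5=1 s0=0 s7=1 s2=1
t8.Δ2 s3=0 s6=0 s4=1 clk=1 s1=1 s5=1 s0=0 s7=1 s2=1
t9.Δ0 s3=0 s6=0 s4=1 clk=1 s1=1 s5=1 s0=0 s7=1 s2=1
t9.Δ1 s3=0 s6=0 s4=1 clk=0 s1=1 s5=1 s0=0 s7=1 s2=1
t10.Δ0 s3=0 s6=0 s4=1 clk=0 s1=1 s5=1 s0=0 s7=1 s2=1
t10.Δ1 s3=0 s6=0 s4=1 clk=1 s1=1 s5=1 s0=0 s7=1 s2=1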